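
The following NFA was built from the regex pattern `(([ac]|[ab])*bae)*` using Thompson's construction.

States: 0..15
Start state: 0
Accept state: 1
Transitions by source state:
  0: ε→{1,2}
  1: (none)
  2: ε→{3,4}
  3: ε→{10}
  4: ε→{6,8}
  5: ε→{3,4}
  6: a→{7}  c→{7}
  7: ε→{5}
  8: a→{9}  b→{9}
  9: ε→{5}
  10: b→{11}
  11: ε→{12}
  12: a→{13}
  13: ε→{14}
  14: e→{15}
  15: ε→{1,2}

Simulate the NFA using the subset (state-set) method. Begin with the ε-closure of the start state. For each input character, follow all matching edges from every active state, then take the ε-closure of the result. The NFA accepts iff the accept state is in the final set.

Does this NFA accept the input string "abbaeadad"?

initial (ε-close {0}): {0,1,2,3,4,6,8,10}
'a' @ 1: {3,4,5,6,7,8,9,10}
'b' @ 2: {3,4,5,6,8,9,10,11,12}
'b' @ 3: {3,4,5,6,8,9,10,11,12}
'a' @ 4: {3,4,5,6,7,8,9,10,13,14}
'e' @ 5: {1,2,3,4,6,8,10,15}  ✓accept
'a' @ 6: {3,4,5,6,7,8,9,10}
'd' @ 7: {}  — dead — no transitions
rest 'ad' ignored (set empty)
end set {} — state 1 not in

Answer: REJECT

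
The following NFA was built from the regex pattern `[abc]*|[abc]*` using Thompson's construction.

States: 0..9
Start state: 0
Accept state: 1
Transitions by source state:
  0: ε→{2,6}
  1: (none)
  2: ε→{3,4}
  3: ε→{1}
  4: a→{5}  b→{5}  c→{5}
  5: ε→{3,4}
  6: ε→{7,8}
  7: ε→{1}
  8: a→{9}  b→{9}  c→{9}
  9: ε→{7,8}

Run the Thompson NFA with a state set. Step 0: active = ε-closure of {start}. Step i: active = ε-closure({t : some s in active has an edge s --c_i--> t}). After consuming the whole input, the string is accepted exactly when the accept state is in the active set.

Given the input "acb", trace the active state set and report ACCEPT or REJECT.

Answer: ACCEPT

Steps:
start: ε-closure({0}) = {0,1,2,3,4,6,7,8}
'a' @ 1: {1,3,4,5,7,8,9}  [accepting]
'c' @ 2: {1,3,4,5,7,8,9}  [accepting]
'b' @ 3: {1,3,4,5,7,8,9}  [accepting]
final: {1,3,4,5,7,8,9}; accept 1 in set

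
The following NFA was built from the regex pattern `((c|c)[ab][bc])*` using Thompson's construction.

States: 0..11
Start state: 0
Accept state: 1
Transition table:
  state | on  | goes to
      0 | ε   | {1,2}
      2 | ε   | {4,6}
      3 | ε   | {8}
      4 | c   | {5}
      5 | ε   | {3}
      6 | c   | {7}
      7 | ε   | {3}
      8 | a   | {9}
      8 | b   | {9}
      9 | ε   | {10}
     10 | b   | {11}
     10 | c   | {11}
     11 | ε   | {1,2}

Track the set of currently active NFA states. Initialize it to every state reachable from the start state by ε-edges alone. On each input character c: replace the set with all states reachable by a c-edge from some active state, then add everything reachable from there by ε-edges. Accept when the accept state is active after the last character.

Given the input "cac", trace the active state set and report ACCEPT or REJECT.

start: ε-closure({0}) = {0,1,2,4,6}
'c' @ 1: {3,5,7,8}
'a' @ 2: {9,10}
'c' @ 3: {1,2,4,6,11}  (accept∈set)
after full input: {1,2,4,6,11}  (accept=1 in)

Answer: ACCEPT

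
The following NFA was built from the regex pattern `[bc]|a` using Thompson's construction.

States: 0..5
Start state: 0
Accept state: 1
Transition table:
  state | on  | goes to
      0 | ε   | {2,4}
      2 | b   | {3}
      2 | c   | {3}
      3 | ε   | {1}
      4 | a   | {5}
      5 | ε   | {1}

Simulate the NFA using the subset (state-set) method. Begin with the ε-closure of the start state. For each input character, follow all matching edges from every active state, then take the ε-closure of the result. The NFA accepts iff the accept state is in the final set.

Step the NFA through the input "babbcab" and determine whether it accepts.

S₀ = ε-closure({0}) = {0,2,4}
'b' @ 1: {1,3}  (accept∈set)
'a' @ 2: {}  — no active states
rest 'bbcab' ignored (set empty)
final: {}; accept 1 not in set

Answer: REJECT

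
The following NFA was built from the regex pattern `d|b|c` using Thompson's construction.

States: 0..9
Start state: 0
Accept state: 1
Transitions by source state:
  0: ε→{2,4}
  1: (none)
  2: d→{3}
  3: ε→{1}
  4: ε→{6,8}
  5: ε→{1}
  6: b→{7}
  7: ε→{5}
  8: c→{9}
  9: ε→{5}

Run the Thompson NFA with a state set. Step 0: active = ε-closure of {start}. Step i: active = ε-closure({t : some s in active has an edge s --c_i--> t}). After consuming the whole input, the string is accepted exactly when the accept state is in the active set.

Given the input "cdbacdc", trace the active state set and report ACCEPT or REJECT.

initial (ε-close {0}): {0,2,4,6,8}
'c' @ 1: {1,5,9}  (accept∈set)
'd' @ 2: {}  — no active states
rest 'bacdc' ignored (set empty)
final: {}; accept 1 not in set

Answer: REJECT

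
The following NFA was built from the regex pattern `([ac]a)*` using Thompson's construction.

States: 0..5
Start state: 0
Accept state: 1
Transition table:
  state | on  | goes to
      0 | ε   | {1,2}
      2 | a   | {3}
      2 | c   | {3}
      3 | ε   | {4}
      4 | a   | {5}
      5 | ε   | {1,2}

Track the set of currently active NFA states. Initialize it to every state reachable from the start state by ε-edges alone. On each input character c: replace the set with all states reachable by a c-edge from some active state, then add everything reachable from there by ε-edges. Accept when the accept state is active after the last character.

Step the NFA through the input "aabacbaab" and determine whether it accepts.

initial (ε-close {0}): {0,1,2}
'a' @ 1: {3,4}
'a' @ 2: {1,2,5}  (accept∈set)
'b' @ 3: {}  — dead — no transitions
rest 'acbaab' ignored (set empty)
after full input: {}  (accept=1 not in)

Answer: REJECT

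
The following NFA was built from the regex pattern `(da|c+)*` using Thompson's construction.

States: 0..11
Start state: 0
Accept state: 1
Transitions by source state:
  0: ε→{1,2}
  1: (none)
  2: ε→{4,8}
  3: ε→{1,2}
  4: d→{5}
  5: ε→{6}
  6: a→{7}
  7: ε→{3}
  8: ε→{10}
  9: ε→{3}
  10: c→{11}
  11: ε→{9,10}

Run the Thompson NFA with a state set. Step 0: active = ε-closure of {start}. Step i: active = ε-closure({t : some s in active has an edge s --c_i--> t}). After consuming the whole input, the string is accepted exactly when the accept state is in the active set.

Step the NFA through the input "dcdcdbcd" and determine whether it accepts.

start: ε-closure({0}) = {0,1,2,4,8,10}
'd' @ 1: {5,6}
'c' @ 2: {}  — dead — no transitions
rest 'dcdbcd' ignored (set empty)
end set {} — state 1 not in

Answer: REJECT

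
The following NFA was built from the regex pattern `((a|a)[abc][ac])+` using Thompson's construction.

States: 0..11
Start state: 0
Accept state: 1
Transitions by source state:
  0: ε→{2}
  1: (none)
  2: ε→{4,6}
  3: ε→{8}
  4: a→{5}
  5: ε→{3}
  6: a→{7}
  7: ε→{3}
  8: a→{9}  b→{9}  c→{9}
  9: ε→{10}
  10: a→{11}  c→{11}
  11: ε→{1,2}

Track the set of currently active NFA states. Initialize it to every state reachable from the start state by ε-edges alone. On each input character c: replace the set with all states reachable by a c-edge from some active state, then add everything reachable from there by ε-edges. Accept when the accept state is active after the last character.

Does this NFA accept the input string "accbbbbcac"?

initial (ε-close {0}): {0,2,4,6}
'a' @ 1: {3,5,7,8}
'c' @ 2: {9,10}
'c' @ 3: {1,2,4,6,11}  [accepting]
'b' @ 4: {}  — no active states
rest 'bbbcac' ignored (set empty)
end set {} — state 1 not in

Answer: REJECT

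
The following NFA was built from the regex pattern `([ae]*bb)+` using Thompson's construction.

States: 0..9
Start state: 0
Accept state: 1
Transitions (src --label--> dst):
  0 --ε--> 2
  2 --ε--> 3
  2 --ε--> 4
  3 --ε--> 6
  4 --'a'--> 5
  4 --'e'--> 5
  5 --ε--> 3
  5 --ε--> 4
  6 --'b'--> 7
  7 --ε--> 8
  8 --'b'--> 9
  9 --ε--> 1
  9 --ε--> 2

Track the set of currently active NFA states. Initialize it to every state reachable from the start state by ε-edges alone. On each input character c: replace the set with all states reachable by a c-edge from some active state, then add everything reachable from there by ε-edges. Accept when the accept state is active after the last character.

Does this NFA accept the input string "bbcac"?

S₀ = ε-closure({0}) = {0,2,3,4,6}
'b' @ 1: {7,8}
'b' @ 2: {1,2,3,4,6,9}  ✓accept
'c' @ 3: {}  — state set empty
rest 'ac' ignored (set empty)
end set {} — state 1 not in

Answer: REJECT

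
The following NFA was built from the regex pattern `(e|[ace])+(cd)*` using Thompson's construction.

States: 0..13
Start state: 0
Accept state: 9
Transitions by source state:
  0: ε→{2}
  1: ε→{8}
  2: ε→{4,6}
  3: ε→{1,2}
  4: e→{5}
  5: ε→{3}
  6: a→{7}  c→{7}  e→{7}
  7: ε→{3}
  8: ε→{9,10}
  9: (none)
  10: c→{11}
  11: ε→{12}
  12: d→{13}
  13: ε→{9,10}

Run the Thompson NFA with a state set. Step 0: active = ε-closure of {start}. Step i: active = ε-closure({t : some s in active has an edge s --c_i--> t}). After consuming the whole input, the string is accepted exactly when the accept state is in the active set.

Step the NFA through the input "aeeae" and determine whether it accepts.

start: ε-closure({0}) = {0,2,4,6}
'a' @ 1: {1,2,3,4,6,7,8,9,10}  [accepting]
'e' @ 2: {1,2,3,4,5,6,7,8,9,10}  [accepting]
'e' @ 3: {1,2,3,4,5,6,7,8,9,10}  [accepting]
'a' @ 4: {1,2,3,4,6,7,8,9,10}  [accepting]
'e' @ 5: {1,2,3,4,5,6,7,8,9,10}  [accepting]
final: {1,2,3,4,5,6,7,8,9,10}; accept 9 in set

Answer: ACCEPT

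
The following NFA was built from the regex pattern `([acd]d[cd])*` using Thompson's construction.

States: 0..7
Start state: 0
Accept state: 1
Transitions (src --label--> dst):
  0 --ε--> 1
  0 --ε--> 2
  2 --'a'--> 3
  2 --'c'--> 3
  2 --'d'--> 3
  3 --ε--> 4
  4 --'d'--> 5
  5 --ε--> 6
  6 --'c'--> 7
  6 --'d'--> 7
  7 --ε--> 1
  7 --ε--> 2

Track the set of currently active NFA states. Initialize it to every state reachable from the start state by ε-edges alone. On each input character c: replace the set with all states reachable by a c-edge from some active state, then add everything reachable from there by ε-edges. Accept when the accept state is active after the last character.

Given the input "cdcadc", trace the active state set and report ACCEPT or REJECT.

Answer: ACCEPT

Trace:
start: ε-closure({0}) = {0,1,2}
'c' @ 1: {3,4}
'd' @ 2: {5,6}
'c' @ 3: {1,2,7}  ✓accept
'a' @ 4: {3,4}
'd' @ 5: {5,6}
'c' @ 6: {1,2,7}  ✓accept
end set {1,2,7} — state 1 in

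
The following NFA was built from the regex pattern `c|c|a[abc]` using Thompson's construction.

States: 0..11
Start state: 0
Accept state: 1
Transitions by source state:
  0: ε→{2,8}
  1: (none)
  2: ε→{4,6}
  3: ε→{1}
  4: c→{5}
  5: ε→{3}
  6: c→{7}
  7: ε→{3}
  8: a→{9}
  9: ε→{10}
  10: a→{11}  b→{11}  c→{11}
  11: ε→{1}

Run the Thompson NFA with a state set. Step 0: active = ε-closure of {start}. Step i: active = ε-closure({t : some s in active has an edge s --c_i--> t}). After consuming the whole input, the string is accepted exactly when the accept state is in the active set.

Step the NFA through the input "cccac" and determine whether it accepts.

start: ε-closure({0}) = {0,2,4,6,8}
'c' @ 1: {1,3,5,7}  [accepting]
'c' @ 2: {}  — dead — no transitions
rest 'cac' ignored (set empty)
end set {} — state 1 not in

Answer: REJECT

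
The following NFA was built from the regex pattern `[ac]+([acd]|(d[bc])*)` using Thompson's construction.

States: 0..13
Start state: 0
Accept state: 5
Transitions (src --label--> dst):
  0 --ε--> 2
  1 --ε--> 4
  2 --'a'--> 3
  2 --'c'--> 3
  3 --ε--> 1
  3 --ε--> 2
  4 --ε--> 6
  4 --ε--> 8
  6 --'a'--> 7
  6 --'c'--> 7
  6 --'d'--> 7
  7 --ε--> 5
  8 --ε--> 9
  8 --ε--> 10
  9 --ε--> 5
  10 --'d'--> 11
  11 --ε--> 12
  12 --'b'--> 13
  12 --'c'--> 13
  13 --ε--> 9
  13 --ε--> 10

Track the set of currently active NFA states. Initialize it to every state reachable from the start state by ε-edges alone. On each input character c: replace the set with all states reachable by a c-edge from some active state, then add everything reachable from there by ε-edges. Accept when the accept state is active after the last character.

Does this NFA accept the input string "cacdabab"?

S₀ = ε-closure({0}) = {0,2}
'c' @ 1: {1,2,3,4,5,6,8,9,10}  ✓accept
'a' @ 2: {1,2,3,4,5,6,7,8,9,10}  ✓accept
'c' @ 3: {1,2,3,4,5,6,7,8,9,10}  ✓accept
'd' @ 4: {5,7,11,12}  ✓accept
'a' @ 5: {}  — no active states
rest 'bab' ignored (set empty)
end set {} — state 5 not in

Answer: REJECT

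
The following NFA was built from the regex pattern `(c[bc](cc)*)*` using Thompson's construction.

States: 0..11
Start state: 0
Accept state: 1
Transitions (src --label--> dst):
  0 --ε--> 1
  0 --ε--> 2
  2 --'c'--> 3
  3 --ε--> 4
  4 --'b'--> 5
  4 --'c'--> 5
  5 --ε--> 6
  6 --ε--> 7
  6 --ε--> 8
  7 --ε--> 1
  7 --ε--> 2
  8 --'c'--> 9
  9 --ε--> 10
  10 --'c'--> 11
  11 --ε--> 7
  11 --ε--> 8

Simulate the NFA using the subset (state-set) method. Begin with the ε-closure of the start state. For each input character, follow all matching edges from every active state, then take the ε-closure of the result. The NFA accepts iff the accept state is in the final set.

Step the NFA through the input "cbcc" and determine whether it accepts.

initial (ε-close {0}): {0,1,2}
'c' @ 1: {3,4}
'b' @ 2: {1,2,5,6,7,8}  [accepting]
'c' @ 3: {3,4,9,10}
'c' @ 4: {1,2,5,6,7,8,11}  [accepting]
final: {1,2,5,6,7,8,11}; accept 1 in set

Answer: ACCEPT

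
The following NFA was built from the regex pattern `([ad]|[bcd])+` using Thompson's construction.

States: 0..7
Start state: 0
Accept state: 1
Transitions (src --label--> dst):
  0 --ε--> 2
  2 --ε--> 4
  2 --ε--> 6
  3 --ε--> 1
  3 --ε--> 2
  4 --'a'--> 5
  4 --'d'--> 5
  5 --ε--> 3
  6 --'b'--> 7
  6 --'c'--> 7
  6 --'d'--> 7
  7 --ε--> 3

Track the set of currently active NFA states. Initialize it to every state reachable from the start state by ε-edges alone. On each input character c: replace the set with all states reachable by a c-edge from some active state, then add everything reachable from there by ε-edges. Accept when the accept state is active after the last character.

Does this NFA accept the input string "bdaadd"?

Answer: ACCEPT

Steps:
S₀ = ε-closure({0}) = {0,2,4,6}
'b' @ 1: {1,2,3,4,6,7}  [accepting]
'd' @ 2: {1,2,3,4,5,6,7}  [accepting]
'a' @ 3: {1,2,3,4,5,6}  [accepting]
'a' @ 4: {1,2,3,4,5,6}  [accepting]
'd' @ 5: {1,2,3,4,5,6,7}  [accepting]
'd' @ 6: {1,2,3,4,5,6,7}  [accepting]
final: {1,2,3,4,5,6,7}; accept 1 in set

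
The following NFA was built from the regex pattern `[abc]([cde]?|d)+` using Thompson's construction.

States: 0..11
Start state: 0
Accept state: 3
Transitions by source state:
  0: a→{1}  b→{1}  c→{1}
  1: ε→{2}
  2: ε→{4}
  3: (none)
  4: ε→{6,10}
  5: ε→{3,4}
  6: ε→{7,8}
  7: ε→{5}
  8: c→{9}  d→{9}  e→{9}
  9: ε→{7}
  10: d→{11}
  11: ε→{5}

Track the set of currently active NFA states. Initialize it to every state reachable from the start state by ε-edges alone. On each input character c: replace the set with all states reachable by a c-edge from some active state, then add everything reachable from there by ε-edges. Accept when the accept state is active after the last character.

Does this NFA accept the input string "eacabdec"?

S₀ = ε-closure({0}) = {0}
'e' @ 1: {}  — dead — no transitions
rest 'acabdec' ignored (set empty)
end set {} — state 3 not in

Answer: REJECT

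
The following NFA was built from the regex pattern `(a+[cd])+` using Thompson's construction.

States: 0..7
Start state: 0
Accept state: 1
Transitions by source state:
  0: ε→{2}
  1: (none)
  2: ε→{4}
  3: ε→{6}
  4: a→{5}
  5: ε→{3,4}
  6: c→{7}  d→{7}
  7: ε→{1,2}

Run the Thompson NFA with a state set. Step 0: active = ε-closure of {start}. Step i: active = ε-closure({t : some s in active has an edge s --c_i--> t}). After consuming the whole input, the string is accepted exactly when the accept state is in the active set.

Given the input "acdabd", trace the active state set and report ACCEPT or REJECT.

Answer: REJECT

Derivation:
start: ε-closure({0}) = {0,2,4}
'a' @ 1: {3,4,5,6}
'c' @ 2: {1,2,4,7}  (accept∈set)
'd' @ 3: {}  — no active states
rest 'abd' ignored (set empty)
end set {} — state 1 not in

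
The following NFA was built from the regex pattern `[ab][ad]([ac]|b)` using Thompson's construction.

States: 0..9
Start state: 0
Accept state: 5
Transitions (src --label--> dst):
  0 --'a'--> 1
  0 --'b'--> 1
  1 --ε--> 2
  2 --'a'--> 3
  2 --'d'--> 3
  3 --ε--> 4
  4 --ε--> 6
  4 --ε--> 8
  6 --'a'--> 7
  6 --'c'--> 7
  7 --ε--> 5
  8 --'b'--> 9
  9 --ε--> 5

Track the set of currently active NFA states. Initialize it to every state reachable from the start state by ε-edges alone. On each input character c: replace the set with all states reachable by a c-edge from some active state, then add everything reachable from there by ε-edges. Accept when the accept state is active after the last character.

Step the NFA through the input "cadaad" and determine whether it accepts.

Answer: REJECT

Steps:
initial (ε-close {0}): {0}
'c' @ 1: {}  — state set empty
rest 'adaad' ignored (set empty)
after full input: {}  (accept=5 not in)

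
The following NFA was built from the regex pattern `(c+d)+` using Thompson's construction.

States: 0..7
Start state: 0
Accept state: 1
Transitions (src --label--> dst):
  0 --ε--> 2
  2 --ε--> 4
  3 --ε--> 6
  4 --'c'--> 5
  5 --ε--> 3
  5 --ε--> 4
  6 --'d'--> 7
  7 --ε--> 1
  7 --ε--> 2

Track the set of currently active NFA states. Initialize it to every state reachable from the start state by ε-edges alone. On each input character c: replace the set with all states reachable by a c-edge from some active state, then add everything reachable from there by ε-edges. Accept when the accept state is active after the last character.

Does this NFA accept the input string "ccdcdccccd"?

initial (ε-close {0}): {0,2,4}
'c' @ 1: {3,4,5,6}
'c' @ 2: {3,4,5,6}
'd' @ 3: {1,2,4,7}  ✓accept
'c' @ 4: {3,4,5,6}
'd' @ 5: {1,2,4,7}  ✓accept
'c' @ 6: {3,4,5,6}
'c' @ 7: {3,4,5,6}
'c' @ 8: {3,4,5,6}
'c' @ 9: {3,4,5,6}
'd' @ 10: {1,2,4,7}  ✓accept
after full input: {1,2,4,7}  (accept=1 in)

Answer: ACCEPT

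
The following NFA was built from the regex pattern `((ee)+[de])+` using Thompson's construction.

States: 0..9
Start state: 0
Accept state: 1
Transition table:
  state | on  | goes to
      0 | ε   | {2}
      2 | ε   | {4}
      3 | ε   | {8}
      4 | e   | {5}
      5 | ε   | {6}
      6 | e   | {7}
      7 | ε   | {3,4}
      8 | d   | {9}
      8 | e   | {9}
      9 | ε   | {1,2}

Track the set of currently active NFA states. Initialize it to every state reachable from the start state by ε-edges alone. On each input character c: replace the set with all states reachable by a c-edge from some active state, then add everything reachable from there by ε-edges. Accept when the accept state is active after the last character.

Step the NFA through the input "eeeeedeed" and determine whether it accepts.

S₀ = ε-closure({0}) = {0,2,4}
'e' @ 1: {5,6}
'e' @ 2: {3,4,7,8}
'e' @ 3: {1,2,4,5,6,9}  [accepting]
'e' @ 4: {3,4,5,6,7,8}
'e' @ 5: {1,2,3,4,5,6,7,8,9}  [accepting]
'd' @ 6: {1,2,4,9}  [accepting]
'e' @ 7: {5,6}
'e' @ 8: {3,4,7,8}
'd' @ 9: {1,2,4,9}  [accepting]
end set {1,2,4,9} — state 1 in

Answer: ACCEPT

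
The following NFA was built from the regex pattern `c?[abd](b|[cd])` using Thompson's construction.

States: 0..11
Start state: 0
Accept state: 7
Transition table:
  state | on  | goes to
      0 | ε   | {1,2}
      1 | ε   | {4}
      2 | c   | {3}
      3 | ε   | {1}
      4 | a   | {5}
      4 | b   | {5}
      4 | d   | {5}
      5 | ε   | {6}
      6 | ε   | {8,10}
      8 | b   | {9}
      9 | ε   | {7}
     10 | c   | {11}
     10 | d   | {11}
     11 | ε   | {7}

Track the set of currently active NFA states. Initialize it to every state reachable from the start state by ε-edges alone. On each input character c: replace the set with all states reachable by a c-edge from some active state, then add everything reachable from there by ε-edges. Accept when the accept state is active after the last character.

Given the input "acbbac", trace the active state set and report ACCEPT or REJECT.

Answer: REJECT

Trace:
S₀ = ε-closure({0}) = {0,1,2,4}
'a' @ 1: {5,6,8,10}
'c' @ 2: {7,11}  [accepting]
'b' @ 3: {}  — no active states
rest 'bac' ignored (set empty)
final: {}; accept 7 not in set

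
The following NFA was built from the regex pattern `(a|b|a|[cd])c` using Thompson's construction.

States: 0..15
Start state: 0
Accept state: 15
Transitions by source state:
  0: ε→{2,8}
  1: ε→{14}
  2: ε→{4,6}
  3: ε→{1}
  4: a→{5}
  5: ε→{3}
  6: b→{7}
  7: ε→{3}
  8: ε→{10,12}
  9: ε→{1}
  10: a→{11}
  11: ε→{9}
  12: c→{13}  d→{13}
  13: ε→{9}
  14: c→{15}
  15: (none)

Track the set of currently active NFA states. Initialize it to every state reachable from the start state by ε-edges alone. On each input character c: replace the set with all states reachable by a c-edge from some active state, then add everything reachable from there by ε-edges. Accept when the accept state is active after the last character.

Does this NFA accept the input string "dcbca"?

initial (ε-close {0}): {0,2,4,6,8,10,12}
'd' @ 1: {1,9,13,14}
'c' @ 2: {15}  [accepting]
'b' @ 3: {}  — state set empty
rest 'ca' ignored (set empty)
end set {} — state 15 not in

Answer: REJECT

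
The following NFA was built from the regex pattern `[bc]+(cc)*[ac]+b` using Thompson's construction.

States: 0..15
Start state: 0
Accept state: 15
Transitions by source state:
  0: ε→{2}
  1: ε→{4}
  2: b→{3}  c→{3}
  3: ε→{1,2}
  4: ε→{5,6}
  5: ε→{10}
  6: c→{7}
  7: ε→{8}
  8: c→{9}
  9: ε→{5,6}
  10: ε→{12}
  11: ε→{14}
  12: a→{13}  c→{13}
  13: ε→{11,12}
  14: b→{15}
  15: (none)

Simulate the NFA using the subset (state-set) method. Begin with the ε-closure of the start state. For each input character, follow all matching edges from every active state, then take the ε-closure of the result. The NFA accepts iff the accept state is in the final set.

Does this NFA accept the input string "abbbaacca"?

start: ε-closure({0}) = {0,2}
'a' @ 1: {}  — no active states
rest 'bbbaacca' ignored (set empty)
after full input: {}  (accept=15 not in)

Answer: REJECT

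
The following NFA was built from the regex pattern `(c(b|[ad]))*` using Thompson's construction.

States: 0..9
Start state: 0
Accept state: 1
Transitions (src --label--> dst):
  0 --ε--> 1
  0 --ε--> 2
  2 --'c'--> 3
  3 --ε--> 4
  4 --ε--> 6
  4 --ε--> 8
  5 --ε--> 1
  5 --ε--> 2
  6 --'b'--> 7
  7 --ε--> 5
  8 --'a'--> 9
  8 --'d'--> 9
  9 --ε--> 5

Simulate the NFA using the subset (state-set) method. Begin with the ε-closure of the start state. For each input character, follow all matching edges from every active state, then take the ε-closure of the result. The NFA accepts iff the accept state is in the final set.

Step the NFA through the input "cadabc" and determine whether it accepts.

Answer: REJECT

Trace:
S₀ = ε-closure({0}) = {0,1,2}
'c' @ 1: {3,4,6,8}
'a' @ 2: {1,2,5,9}  ✓accept
'd' @ 3: {}  — dead — no transitions
rest 'abc' ignored (set empty)
final: {}; accept 1 not in set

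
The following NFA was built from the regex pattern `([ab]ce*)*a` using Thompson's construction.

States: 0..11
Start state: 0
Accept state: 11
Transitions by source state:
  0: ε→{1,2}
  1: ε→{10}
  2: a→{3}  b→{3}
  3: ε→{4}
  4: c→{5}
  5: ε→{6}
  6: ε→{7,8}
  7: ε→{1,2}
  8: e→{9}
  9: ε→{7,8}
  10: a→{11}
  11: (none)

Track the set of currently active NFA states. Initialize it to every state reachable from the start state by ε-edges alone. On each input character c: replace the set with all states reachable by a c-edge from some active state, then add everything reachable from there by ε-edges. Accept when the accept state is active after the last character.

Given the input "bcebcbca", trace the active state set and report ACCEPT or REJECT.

S₀ = ε-closure({0}) = {0,1,2,10}
'b' @ 1: {3,4}
'c' @ 2: {1,2,5,6,7,8,10}
'e' @ 3: {1,2,7,8,9,10}
'b' @ 4: {3,4}
'c' @ 5: {1,2,5,6,7,8,10}
'b' @ 6: {3,4}
'c' @ 7: {1,2,5,6,7,8,10}
'a' @ 8: {3,4,11}  (accept∈set)
final: {3,4,11}; accept 11 in set

Answer: ACCEPT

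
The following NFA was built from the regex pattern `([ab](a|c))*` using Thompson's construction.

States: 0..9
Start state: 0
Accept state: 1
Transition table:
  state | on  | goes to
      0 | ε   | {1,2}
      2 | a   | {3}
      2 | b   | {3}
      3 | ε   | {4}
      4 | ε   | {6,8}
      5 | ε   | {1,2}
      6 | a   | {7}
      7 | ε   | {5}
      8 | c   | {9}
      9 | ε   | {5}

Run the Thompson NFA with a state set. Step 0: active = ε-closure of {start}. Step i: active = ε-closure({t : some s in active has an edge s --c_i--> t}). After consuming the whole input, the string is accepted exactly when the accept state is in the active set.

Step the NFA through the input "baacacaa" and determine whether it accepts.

Answer: ACCEPT

Trace:
S₀ = ε-closure({0}) = {0,1,2}
'b' @ 1: {3,4,6,8}
'a' @ 2: {1,2,5,7}  [accepting]
'a' @ 3: {3,4,6,8}
'c' @ 4: {1,2,5,9}  [accepting]
'a' @ 5: {3,4,6,8}
'c' @ 6: {1,2,5,9}  [accepting]
'a' @ 7: {3,4,6,8}
'a' @ 8: {1,2,5,7}  [accepting]
end set {1,2,5,7} — state 1 in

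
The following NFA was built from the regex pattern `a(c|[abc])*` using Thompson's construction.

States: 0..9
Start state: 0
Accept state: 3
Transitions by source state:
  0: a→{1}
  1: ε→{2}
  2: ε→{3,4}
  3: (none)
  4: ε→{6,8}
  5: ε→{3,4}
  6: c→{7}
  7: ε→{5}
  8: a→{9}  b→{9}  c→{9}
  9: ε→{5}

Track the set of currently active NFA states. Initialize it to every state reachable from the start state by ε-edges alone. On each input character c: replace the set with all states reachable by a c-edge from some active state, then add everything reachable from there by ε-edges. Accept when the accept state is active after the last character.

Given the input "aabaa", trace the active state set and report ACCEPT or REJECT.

Answer: ACCEPT

Trace:
initial (ε-close {0}): {0}
'a' @ 1: {1,2,3,4,6,8}  ✓accept
'a' @ 2: {3,4,5,6,8,9}  ✓accept
'b' @ 3: {3,4,5,6,8,9}  ✓accept
'a' @ 4: {3,4,5,6,8,9}  ✓accept
'a' @ 5: {3,4,5,6,8,9}  ✓accept
end set {3,4,5,6,8,9} — state 3 in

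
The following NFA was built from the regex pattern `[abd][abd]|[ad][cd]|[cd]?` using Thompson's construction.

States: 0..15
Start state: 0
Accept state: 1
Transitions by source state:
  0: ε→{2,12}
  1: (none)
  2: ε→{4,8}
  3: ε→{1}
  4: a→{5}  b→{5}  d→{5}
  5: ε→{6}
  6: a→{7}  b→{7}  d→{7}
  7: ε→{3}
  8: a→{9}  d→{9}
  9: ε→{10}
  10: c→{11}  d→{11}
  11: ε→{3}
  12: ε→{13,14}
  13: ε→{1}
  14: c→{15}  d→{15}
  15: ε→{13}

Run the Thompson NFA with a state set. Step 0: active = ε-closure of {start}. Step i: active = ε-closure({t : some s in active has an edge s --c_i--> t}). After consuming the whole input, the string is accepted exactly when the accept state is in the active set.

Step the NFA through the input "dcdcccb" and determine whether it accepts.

S₀ = ε-closure({0}) = {0,1,2,4,8,12,13,14}
'd' @ 1: {1,5,6,9,10,13,15}  [accepting]
'c' @ 2: {1,3,11}  [accepting]
'd' @ 3: {}  — state set empty
rest 'cccb' ignored (set empty)
final: {}; accept 1 not in set

Answer: REJECT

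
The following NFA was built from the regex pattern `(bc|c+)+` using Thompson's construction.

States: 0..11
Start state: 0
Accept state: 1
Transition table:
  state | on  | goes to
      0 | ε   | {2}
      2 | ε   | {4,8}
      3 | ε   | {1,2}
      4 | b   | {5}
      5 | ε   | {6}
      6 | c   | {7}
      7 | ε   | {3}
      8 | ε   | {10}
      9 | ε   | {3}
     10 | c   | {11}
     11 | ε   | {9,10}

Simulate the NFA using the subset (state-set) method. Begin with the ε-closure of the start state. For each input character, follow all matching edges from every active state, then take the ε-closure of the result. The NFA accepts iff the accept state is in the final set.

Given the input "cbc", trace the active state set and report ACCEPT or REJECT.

start: ε-closure({0}) = {0,2,4,8,10}
'c' @ 1: {1,2,3,4,8,9,10,11}  ✓accept
'b' @ 2: {5,6}
'c' @ 3: {1,2,3,4,7,8,10}  ✓accept
end set {1,2,3,4,7,8,10} — state 1 in

Answer: ACCEPT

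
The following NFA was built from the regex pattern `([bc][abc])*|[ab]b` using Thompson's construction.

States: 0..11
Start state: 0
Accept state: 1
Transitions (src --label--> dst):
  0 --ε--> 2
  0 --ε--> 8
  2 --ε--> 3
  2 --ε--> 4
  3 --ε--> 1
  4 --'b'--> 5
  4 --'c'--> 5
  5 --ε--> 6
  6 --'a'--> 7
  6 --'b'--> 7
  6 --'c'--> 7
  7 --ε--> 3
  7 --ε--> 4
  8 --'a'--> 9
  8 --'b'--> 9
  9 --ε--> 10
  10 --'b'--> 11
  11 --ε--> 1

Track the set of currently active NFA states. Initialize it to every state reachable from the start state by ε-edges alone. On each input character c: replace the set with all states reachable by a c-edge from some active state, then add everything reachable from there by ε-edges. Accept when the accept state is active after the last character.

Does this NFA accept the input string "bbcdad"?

Answer: REJECT

Derivation:
S₀ = ε-closure({0}) = {0,1,2,3,4,8}
'b' @ 1: {5,6,9,10}
'b' @ 2: {1,3,4,7,11}  [accepting]
'c' @ 3: {5,6}
'd' @ 4: {}  — no active states
rest 'ad' ignored (set empty)
final: {}; accept 1 not in set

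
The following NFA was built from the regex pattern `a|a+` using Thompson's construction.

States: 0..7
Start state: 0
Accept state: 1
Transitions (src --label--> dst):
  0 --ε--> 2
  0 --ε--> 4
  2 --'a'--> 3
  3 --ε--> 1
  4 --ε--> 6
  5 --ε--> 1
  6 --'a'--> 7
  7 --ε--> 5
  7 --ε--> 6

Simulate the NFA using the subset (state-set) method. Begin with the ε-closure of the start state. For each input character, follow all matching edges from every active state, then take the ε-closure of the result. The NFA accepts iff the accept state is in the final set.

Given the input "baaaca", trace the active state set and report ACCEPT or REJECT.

start: ε-closure({0}) = {0,2,4,6}
'b' @ 1: {}  — no active states
rest 'aaaca' ignored (set empty)
end set {} — state 1 not in

Answer: REJECT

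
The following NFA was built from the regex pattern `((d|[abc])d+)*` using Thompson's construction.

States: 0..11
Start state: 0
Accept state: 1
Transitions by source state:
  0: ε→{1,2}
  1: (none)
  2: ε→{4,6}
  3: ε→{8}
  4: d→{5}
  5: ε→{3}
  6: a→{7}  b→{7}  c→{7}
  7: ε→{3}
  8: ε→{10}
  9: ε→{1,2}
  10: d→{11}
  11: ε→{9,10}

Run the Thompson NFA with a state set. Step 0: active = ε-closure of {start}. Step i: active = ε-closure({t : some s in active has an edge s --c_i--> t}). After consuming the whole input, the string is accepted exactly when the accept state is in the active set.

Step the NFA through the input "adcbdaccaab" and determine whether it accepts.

Answer: REJECT

Steps:
S₀ = ε-closure({0}) = {0,1,2,4,6}
'a' @ 1: {3,7,8,10}
'd' @ 2: {1,2,4,6,9,10,11}  (accept∈set)
'c' @ 3: {3,7,8,10}
'b' @ 4: {}  — no active states
rest 'daccaab' ignored (set empty)
after full input: {}  (accept=1 not in)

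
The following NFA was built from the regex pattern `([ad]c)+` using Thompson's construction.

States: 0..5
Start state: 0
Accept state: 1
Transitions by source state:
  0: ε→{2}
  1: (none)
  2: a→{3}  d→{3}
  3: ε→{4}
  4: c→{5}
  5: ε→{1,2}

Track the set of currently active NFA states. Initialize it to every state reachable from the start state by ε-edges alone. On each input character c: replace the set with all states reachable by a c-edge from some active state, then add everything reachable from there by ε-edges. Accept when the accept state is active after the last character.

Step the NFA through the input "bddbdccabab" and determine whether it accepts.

S₀ = ε-closure({0}) = {0,2}
'b' @ 1: {}  — state set empty
rest 'ddbdccabab' ignored (set empty)
end set {} — state 1 not in

Answer: REJECT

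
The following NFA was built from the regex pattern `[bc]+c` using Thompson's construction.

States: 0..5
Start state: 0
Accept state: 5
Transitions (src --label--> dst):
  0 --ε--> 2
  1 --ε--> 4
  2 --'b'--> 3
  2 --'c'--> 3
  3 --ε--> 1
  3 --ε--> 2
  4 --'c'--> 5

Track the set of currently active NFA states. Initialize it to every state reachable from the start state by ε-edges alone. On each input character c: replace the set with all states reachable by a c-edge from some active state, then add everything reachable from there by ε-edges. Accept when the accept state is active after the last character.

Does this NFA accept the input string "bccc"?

Answer: ACCEPT

Steps:
start: ε-closure({0}) = {0,2}
'b' @ 1: {1,2,3,4}
'c' @ 2: {1,2,3,4,5}  ✓accept
'c' @ 3: {1,2,3,4,5}  ✓accept
'c' @ 4: {1,2,3,4,5}  ✓accept
final: {1,2,3,4,5}; accept 5 in set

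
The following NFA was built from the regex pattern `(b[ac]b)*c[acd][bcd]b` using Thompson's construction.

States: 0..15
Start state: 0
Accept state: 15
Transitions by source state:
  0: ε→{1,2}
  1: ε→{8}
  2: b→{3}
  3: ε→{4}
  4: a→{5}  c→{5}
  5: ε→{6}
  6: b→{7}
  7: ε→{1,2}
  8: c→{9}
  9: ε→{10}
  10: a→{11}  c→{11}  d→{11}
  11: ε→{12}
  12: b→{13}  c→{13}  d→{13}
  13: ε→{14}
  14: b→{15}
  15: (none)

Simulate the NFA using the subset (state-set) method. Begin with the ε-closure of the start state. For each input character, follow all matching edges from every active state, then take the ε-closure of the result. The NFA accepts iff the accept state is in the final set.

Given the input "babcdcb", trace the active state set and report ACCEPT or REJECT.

Answer: ACCEPT

Steps:
start: ε-closure({0}) = {0,1,2,8}
'b' @ 1: {3,4}
'a' @ 2: {5,6}
'b' @ 3: {1,2,7,8}
'c' @ 4: {9,10}
'd' @ 5: {11,12}
'c' @ 6: {13,14}
'b' @ 7: {15}  ✓accept
final: {15}; accept 15 in set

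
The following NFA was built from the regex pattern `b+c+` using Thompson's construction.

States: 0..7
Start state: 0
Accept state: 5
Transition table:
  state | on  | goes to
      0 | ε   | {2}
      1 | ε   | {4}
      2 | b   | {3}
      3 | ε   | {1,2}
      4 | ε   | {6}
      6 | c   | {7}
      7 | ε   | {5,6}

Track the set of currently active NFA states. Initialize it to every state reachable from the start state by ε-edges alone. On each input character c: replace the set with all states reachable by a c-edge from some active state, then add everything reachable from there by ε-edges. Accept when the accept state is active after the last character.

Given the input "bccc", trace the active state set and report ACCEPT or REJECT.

S₀ = ε-closure({0}) = {0,2}
'b' @ 1: {1,2,3,4,6}
'c' @ 2: {5,6,7}  ✓accept
'c' @ 3: {5,6,7}  ✓accept
'c' @ 4: {5,6,7}  ✓accept
end set {5,6,7} — state 5 in

Answer: ACCEPT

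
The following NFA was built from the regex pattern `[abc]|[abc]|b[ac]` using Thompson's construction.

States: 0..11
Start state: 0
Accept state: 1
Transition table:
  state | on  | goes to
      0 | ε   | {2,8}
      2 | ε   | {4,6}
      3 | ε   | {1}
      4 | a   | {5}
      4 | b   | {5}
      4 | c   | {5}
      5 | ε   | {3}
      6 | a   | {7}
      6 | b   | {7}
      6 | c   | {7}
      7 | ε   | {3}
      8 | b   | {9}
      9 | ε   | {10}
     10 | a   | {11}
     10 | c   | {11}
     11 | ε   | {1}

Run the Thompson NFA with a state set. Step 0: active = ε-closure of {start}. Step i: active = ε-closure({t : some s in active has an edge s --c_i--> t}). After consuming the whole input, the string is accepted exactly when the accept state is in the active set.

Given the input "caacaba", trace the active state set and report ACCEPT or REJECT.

Answer: REJECT

Trace:
S₀ = ε-closure({0}) = {0,2,4,6,8}
'c' @ 1: {1,3,5,7}  [accepting]
'a' @ 2: {}  — state set empty
rest 'acaba' ignored (set empty)
end set {} — state 1 not in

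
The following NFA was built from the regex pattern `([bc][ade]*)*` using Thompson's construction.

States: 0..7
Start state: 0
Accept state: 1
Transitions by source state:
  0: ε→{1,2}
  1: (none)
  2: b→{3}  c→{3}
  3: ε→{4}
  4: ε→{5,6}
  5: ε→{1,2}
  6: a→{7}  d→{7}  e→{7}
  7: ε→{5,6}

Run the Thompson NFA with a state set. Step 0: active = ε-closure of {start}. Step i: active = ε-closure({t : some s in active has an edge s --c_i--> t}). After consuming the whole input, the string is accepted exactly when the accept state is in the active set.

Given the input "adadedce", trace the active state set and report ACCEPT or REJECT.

Answer: REJECT

Derivation:
initial (ε-close {0}): {0,1,2}
'a' @ 1: {}  — state set empty
rest 'dadedce' ignored (set empty)
end set {} — state 1 not in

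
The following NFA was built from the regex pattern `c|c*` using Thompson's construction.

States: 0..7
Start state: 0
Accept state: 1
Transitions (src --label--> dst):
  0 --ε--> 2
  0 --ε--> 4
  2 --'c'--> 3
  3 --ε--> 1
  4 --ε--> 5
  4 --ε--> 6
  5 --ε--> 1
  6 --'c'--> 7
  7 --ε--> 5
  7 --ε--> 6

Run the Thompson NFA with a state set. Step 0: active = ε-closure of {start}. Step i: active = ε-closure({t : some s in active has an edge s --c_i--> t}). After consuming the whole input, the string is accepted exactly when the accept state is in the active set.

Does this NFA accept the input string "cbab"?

Answer: REJECT

Trace:
initial (ε-close {0}): {0,1,2,4,5,6}
'c' @ 1: {1,3,5,6,7}  ✓accept
'b' @ 2: {}  — no active states
rest 'ab' ignored (set empty)
final: {}; accept 1 not in set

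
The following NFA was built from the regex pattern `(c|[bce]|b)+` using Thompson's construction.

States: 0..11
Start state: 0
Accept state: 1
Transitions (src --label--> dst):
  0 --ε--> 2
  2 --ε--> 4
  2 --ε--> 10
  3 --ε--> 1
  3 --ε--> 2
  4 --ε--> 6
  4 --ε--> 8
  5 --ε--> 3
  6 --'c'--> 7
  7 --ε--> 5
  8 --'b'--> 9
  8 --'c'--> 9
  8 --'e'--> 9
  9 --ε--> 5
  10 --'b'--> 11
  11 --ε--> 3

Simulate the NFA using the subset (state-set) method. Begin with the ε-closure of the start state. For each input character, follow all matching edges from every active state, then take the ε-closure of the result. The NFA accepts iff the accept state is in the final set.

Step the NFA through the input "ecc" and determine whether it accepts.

initial (ε-close {0}): {0,2,4,6,8,10}
'e' @ 1: {1,2,3,4,5,6,8,9,10}  ✓accept
'c' @ 2: {1,2,3,4,5,6,7,8,9,10}  ✓accept
'c' @ 3: {1,2,3,4,5,6,7,8,9,10}  ✓accept
after full input: {1,2,3,4,5,6,7,8,9,10}  (accept=1 in)

Answer: ACCEPT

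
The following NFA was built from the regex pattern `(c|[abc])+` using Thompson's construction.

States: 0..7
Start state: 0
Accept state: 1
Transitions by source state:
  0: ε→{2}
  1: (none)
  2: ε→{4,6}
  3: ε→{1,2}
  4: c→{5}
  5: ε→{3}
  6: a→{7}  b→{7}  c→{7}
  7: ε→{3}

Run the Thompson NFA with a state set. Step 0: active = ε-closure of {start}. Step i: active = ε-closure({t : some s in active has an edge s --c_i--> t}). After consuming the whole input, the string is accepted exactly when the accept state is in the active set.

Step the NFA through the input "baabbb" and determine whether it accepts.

start: ε-closure({0}) = {0,2,4,6}
'b' @ 1: {1,2,3,4,6,7}  (accept∈set)
'a' @ 2: {1,2,3,4,6,7}  (accept∈set)
'a' @ 3: {1,2,3,4,6,7}  (accept∈set)
'b' @ 4: {1,2,3,4,6,7}  (accept∈set)
'b' @ 5: {1,2,3,4,6,7}  (accept∈set)
'b' @ 6: {1,2,3,4,6,7}  (accept∈set)
end set {1,2,3,4,6,7} — state 1 in

Answer: ACCEPT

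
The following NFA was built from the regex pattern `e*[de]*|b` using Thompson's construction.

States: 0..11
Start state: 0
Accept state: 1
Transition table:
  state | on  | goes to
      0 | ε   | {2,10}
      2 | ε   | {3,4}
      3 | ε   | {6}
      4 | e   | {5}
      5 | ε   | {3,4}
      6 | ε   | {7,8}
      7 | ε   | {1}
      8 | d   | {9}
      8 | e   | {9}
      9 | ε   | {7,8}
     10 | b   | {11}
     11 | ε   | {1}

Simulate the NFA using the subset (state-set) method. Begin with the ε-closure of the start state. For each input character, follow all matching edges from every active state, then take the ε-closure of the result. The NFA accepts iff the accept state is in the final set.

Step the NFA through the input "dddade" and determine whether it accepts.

Answer: REJECT

Steps:
start: ε-closure({0}) = {0,1,2,3,4,6,7,8,10}
'd' @ 1: {1,7,8,9}  ✓accept
'd' @ 2: {1,7,8,9}  ✓accept
'd' @ 3: {1,7,8,9}  ✓accept
'a' @ 4: {}  — dead — no transitions
rest 'de' ignored (set empty)
after full input: {}  (accept=1 not in)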